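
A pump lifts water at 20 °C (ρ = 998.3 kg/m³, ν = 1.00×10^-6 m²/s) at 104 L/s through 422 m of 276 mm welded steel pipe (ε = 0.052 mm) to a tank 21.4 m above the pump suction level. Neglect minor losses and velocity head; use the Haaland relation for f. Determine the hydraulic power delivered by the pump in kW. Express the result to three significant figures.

V = 4Q/(πD²) = 1.738 m/s; Re = 4.80×10^5; ε/D = 1.88×10^-4; f = 0.01523
h_f = f(L/D)V²/2g = 3.587 m
Total head H = z + h_f = 21.4 + 3.587 = 24.99 m
P_hyd = ρgQH = 998.3·9.81·0.104·24.99 = 25.45 kW

P_hyd ≈ 25.4 kW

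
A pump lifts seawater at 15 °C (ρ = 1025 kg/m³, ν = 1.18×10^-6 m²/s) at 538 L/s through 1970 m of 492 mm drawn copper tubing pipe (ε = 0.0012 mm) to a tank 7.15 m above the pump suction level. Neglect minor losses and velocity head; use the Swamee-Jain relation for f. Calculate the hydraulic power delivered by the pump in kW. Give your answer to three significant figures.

V = 4Q/(πD²) = 2.830 m/s; Re = 1.18×10^6; ε/D = 2.44×10^-6; f = 0.01136
h_f = f(L/D)V²/2g = 18.56 m
Total head H = z + h_f = 7.15 + 18.56 = 25.71 m
P_hyd = ρgQH = 1025·9.81·0.538·25.71 = 139.1 kW

P_hyd ≈ 139 kW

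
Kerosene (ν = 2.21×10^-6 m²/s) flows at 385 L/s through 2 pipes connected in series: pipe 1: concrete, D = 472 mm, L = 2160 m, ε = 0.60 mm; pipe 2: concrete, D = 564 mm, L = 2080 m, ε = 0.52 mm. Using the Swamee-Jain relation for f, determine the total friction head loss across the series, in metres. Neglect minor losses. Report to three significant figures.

H ≈ 33.3 m

Pipe 1: V = 2.200 m/s, Re = 4.70×10^5, ε/D = 0.00127, f = 0.02149, h_1 = f(L/D)V²/2g = 24.27 m
Pipe 2: V = 1.541 m/s, Re = 3.93×10^5, ε/D = 9.22×10^-4, f = 0.02018, h_2 = f(L/D)V²/2g = 9.008 m
Series → Q common, losses add: H = Σh = 33.28 m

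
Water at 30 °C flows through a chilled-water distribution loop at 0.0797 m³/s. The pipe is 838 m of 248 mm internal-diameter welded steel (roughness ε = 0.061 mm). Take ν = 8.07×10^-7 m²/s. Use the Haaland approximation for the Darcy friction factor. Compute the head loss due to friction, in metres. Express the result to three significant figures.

h_f ≈ 7.36 m

V = 4Q/(πD²) = 4·0.0797/(π·0.248²) = 1.650 m/s
Re = VD/ν = 1.650·0.248/8.07×10^-7 = 5.07×10^5 → turbulent
ε/D = 0.061/248 = 2.46×10^-4
Haaland: f = 0.01569
h_f = f(L/D)V²/(2g) = 0.01569·(838/0.248)·1.650²/(2·9.81) = 7.355 m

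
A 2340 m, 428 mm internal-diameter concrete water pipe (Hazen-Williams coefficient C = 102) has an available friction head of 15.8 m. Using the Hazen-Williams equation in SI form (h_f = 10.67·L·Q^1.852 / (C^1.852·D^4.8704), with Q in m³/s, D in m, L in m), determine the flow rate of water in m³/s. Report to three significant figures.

Rearranging: Q = [h_f·C^1.852·D^4.8704 / (10.67·L)]^(1/1.852)
Q = [15.8·102^1.852·0.428^4.8704 / (10.67·2340)]^0.540 = 0.2052 m³/s

Q ≈ 0.205 m³/s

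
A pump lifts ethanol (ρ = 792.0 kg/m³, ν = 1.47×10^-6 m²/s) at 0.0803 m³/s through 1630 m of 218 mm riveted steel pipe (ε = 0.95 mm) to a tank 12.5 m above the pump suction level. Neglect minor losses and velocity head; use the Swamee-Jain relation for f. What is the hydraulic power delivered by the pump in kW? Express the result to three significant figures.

P_hyd ≈ 40.4 kW

V = 4Q/(πD²) = 2.151 m/s; Re = 3.19×10^5; ε/D = 0.00436; f = 0.02960
h_f = f(L/D)V²/2g = 52.22 m
Total head H = z + h_f = 12.5 + 52.22 = 64.72 m
P_hyd = ρgQH = 792.0·9.81·0.0803·64.72 = 40.38 kW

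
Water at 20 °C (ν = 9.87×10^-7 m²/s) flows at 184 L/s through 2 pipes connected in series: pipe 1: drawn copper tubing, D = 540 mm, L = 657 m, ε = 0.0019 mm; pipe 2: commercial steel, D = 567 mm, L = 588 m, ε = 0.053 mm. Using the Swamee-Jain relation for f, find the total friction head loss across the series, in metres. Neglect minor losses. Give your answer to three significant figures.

H ≈ 0.951 m

Pipe 1: V = 0.8034 m/s, Re = 4.40×10^5, ε/D = 3.52×10^-6, f = 0.01345, h_1 = f(L/D)V²/2g = 0.5384 m
Pipe 2: V = 0.7287 m/s, Re = 4.19×10^5, ε/D = 9.35×10^-5, f = 0.01471, h_2 = f(L/D)V²/2g = 0.4127 m
Series → Q common, losses add: H = Σh = 0.9511 m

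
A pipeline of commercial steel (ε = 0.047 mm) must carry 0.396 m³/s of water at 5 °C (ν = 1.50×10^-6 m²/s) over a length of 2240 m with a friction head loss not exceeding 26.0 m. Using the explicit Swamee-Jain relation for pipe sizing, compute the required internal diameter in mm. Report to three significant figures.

Swamee-Jain (Type III): D = 0.66·[ε^1.25·(LQ²/(gh_f))^4.75 + ν·Q^9.4·(L/(gh_f))^5.2]^0.04
LQ²/(gh_f) = 1.377; L/(gh_f) = 8.782
Term 1 = ε^1.25·(…)^4.75 = 1.78×10^-5; Term 2 = ν·Q^9.4·(…)^5.2 = 2.00×10^-5
D = 0.66·(1.78×10^-5 + 2.00×10^-5)^0.04 = 0.4392 m = 439 mm
Check: V = 2.61 m/s, Re = 7.65×10^5, f = 0.01393, h_f = 24.7 m ≈ 26.0 m ✓

D ≈ 439 mm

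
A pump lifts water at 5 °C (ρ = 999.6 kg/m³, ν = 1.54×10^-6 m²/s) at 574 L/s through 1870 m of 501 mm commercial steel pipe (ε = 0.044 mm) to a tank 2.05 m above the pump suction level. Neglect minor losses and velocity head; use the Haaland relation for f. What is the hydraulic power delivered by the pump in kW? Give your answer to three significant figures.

V = 4Q/(πD²) = 2.912 m/s; Re = 9.47×10^5; ε/D = 8.78×10^-5; f = 0.01321
h_f = f(L/D)V²/2g = 21.30 m
Total head H = z + h_f = 2.05 + 21.30 = 23.35 m
P_hyd = ρgQH = 999.6·9.81·0.574·23.35 = 131.4 kW

P_hyd ≈ 131 kW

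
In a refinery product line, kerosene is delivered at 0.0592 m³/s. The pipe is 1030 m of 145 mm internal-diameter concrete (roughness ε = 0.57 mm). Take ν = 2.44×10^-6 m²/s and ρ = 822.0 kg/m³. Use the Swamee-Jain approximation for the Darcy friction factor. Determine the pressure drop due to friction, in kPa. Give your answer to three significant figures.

Δp ≈ 1090 kPa

V = 4Q/(πD²) = 4·0.0592/(π·0.145²) = 3.585 m/s
Re = VD/ν = 3.585·0.145/2.44×10^-6 = 2.13×10^5 → turbulent
ε/D = 0.57/145 = 0.00393
Swamee-Jain: f = 0.02897
h_f = f(L/D)V²/(2g) = 0.02897·(1030/0.145)·3.585²/(2·9.81) = 134.8 m
Δp = ρg·h_f = 822.0·9.81·134.8 = 1087 kPa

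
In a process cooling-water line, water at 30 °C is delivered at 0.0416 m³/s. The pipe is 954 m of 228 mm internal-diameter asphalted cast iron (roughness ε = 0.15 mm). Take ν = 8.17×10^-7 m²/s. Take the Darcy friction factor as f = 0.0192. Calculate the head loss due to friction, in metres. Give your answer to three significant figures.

h_f ≈ 4.25 m

V = 4Q/(πD²) = 4·0.0416/(π·0.228²) = 1.019 m/s
h_f = f(L/D)V²/(2g) = 0.01920·(954/0.228)·1.019²/(2·9.81) = 4.251 m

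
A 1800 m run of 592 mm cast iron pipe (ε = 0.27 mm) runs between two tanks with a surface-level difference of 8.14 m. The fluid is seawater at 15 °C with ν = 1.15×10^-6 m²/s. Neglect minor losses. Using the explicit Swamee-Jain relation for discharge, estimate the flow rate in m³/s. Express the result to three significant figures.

Q ≈ 0.485 m³/s

Swamee-Jain (Type II): Q = -0.965·√(gD⁵h_f/L)·ln[ε/(3.7D) + √(3.17ν²L/(gD³h_f))]
√(gD⁵h_f/L) = √(9.81·0.592⁵·8.14/1800) = 0.05680
ε/(3.7D) = 1.23×10^-4; √(3.17ν²L/(gD³h_f)) = 2.13×10^-5
Q = -0.965·0.05680·ln(1.446×10^-4) = 0.4846 m³/s
Check: V = 1.76 m/s, Re = 9.06×10^5, f = 0.01705, h_f = 8.19 m ≈ 8.14 m ✓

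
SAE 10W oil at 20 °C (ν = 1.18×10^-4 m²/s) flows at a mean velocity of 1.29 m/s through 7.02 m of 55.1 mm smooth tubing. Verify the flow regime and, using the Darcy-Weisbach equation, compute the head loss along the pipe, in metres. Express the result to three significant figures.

h_f ≈ 1.15 m

Re = VD/ν = 1.29·0.05510/1.18×10^-4 = 602 → laminar (Re < 2300)
f = 64/Re = 0.1062
h_f = f(L/D)V²/(2g) = 0.1062·(7.02/0.05510)·1.29²/(2·9.81) = 1.148 m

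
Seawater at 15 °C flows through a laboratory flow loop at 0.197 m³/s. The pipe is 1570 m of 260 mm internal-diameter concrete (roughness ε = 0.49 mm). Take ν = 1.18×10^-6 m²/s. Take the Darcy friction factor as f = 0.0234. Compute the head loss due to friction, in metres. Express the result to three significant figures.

V = 4Q/(πD²) = 4·0.197/(π·0.260²) = 3.710 m/s
h_f = f(L/D)V²/(2g) = 0.02340·(1570/0.260)·3.710²/(2·9.81) = 99.15 m

h_f ≈ 99.2 m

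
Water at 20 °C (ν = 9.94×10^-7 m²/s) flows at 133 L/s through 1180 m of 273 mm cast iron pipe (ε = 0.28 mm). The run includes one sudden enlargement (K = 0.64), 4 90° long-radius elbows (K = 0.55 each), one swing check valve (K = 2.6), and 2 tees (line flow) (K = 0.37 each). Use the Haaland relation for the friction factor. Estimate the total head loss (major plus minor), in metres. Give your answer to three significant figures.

V = 4Q/(πD²) = 2.272 m/s; V²/2g = 0.2631 m
Re = 6.24×10^5, ε/D = 0.00103 → f = 0.02021 (Haaland)
Major: h_f = f(L/D)·V²/2g = 0.02021·4322·0.2631 = 22.99 m
Minor: ΣK = 6.18; h_m = ΣK·V²/2g = 1.626 m
Total H_L = 22.99 + 1.626 = 24.61 m

H_L ≈ 24.6 m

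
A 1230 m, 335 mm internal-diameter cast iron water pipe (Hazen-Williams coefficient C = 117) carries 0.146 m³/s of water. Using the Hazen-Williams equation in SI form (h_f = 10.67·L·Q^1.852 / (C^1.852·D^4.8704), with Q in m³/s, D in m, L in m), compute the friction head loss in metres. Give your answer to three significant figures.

h_f ≈ 11.3 m

h_f = 10.67·1230·0.146^1.852 / (117^1.852·0.335^4.8704) = 11.31 m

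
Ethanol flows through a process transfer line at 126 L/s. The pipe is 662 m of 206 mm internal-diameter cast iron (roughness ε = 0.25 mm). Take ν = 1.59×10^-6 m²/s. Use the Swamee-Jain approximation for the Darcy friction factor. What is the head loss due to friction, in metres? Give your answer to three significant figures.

h_f ≈ 49.7 m

V = 4Q/(πD²) = 4·0.126/(π·0.206²) = 3.780 m/s
Re = VD/ν = 3.780·0.206/1.59×10^-6 = 4.90×10^5 → turbulent
ε/D = 0.25/206 = 0.00121
Swamee-Jain: f = 0.02125
h_f = f(L/D)V²/(2g) = 0.02125·(662/0.206)·3.780²/(2·9.81) = 49.74 m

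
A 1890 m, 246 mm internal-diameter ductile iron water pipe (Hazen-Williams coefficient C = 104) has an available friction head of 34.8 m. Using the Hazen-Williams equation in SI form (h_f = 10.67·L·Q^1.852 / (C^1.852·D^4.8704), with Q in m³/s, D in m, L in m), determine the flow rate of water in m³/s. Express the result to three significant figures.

Q ≈ 0.0838 m³/s

Rearranging: Q = [h_f·C^1.852·D^4.8704 / (10.67·L)]^(1/1.852)
Q = [34.8·104^1.852·0.246^4.8704 / (10.67·1890)]^0.540 = 0.08383 m³/s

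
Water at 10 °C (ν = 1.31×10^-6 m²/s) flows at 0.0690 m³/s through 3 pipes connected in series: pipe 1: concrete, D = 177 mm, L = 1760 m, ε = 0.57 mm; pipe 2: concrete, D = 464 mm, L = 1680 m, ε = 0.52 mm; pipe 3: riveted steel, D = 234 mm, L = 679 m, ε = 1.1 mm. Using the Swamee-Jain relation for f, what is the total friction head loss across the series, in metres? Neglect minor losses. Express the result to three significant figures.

H ≈ 120 m

Pipe 1: V = 2.804 m/s, Re = 3.79×10^5, ε/D = 0.00322, f = 0.02716, h_1 = f(L/D)V²/2g = 108.3 m
Pipe 2: V = 0.4081 m/s, Re = 1.45×10^5, ε/D = 0.00112, f = 0.02210, h_2 = f(L/D)V²/2g = 0.6791 m
Pipe 3: V = 1.604 m/s, Re = 2.87×10^5, ε/D = 0.00470, f = 0.03030, h_3 = f(L/D)V²/2g = 11.53 m
Series → Q common, losses add: H = Σh = 120.5 m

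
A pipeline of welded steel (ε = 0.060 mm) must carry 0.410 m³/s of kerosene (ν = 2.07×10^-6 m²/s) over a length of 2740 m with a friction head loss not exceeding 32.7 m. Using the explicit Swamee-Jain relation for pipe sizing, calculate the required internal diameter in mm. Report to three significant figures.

Swamee-Jain (Type III): D = 0.66·[ε^1.25·(LQ²/(gh_f))^4.75 + ν·Q^9.4·(L/(gh_f))^5.2]^0.04
LQ²/(gh_f) = 1.436; L/(gh_f) = 8.541
Term 1 = ε^1.25·(…)^4.75 = 2.94×10^-5; Term 2 = ν·Q^9.4·(…)^5.2 = 3.31×10^-5
D = 0.66·(2.94×10^-5 + 3.31×10^-5)^0.04 = 0.4481 m = 448 mm
Check: V = 2.60 m/s, Re = 5.63×10^5, f = 0.01467, h_f = 30.9 m ≈ 32.7 m ✓

D ≈ 448 mm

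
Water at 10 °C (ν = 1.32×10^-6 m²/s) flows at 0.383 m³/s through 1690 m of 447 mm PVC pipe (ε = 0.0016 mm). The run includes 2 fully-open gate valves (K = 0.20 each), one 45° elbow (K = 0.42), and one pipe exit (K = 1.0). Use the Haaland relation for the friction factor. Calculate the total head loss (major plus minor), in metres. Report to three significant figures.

V = 4Q/(πD²) = 2.441 m/s; V²/2g = 0.3036 m
Re = 8.26×10^5, ε/D = 3.58×10^-6 → f = 0.01202 (Haaland)
Major: h_f = f(L/D)·V²/2g = 0.01202·3781·0.3036 = 13.80 m
Minor: ΣK = 1.82; h_m = ΣK·V²/2g = 0.5525 m
Total H_L = 13.80 + 0.5525 = 14.35 m

H_L ≈ 14.3 m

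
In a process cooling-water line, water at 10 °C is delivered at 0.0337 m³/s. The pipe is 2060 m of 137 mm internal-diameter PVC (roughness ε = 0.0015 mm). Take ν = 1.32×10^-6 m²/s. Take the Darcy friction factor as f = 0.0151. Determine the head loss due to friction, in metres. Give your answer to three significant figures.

h_f ≈ 60.5 m

V = 4Q/(πD²) = 4·0.0337/(π·0.137²) = 2.286 m/s
h_f = f(L/D)V²/(2g) = 0.01510·(2060/0.137)·2.286²/(2·9.81) = 60.48 m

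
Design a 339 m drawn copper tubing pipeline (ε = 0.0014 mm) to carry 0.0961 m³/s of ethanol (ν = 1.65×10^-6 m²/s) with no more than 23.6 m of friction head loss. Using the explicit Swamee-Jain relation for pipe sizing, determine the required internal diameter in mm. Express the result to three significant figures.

Swamee-Jain (Type III): D = 0.66·[ε^1.25·(LQ²/(gh_f))^4.75 + ν·Q^9.4·(L/(gh_f))^5.2]^0.04
LQ²/(gh_f) = 0.01352; L/(gh_f) = 1.464
Term 1 = ε^1.25·(…)^4.75 = 6.39×10^-17; Term 2 = ν·Q^9.4·(…)^5.2 = 3.28×10^-15
D = 0.66·(6.39×10^-17 + 3.28×10^-15)^0.04 = 0.1740 m = 174 mm
Check: V = 4.04 m/s, Re = 4.26×10^5, f = 0.01359, h_f = 22.0 m ≈ 23.6 m ✓

D ≈ 174 mm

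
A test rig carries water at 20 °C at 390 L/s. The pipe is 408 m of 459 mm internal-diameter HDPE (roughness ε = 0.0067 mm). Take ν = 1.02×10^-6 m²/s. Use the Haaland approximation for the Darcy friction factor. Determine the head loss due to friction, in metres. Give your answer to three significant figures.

h_f ≈ 2.96 m

V = 4Q/(πD²) = 4·0.390/(π·0.459²) = 2.357 m/s
Re = VD/ν = 2.357·0.459/1.02×10^-6 = 1.06×10^6 → turbulent
ε/D = 0.0067/459 = 1.46×10^-5
Haaland: f = 0.01175
h_f = f(L/D)V²/(2g) = 0.01175·(408/0.459)·2.357²/(2·9.81) = 2.958 m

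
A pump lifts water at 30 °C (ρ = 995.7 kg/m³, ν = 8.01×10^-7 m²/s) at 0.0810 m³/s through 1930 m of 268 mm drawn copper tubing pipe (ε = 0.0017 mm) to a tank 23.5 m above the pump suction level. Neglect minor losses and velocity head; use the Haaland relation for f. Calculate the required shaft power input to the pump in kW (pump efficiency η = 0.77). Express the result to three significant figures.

P_shaft ≈ 34.4 kW

V = 4Q/(πD²) = 1.436 m/s; Re = 4.80×10^5; ε/D = 6.34×10^-6; f = 0.01323
h_f = f(L/D)V²/2g = 10.01 m
Total head H = z + h_f = 23.5 + 10.01 = 33.51 m
P_hyd = ρgQH = 995.7·9.81·0.0810·33.51 = 26.51 kW
P_shaft = P_hyd/η = 26.51/0.77 = 34.43 kW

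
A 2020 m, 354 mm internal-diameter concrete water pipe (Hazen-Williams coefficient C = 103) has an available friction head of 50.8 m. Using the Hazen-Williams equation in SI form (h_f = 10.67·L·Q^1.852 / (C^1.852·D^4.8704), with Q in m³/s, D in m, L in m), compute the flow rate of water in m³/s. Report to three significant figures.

Q ≈ 0.256 m³/s

Rearranging: Q = [h_f·C^1.852·D^4.8704 / (10.67·L)]^(1/1.852)
Q = [50.8·103^1.852·0.354^4.8704 / (10.67·2020)]^0.540 = 0.2558 m³/s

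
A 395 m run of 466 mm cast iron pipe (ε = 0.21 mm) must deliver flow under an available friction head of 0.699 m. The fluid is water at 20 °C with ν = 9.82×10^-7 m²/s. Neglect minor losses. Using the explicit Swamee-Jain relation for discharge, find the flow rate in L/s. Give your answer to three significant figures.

Swamee-Jain (Type II): Q = -0.965·√(gD⁵h_f/L)·ln[ε/(3.7D) + √(3.17ν²L/(gD³h_f))]
√(gD⁵h_f/L) = √(9.81·0.466⁵·0.699/395) = 0.01953
ε/(3.7D) = 1.22×10^-4; √(3.17ν²L/(gD³h_f)) = 4.17×10^-5
Q = -0.965·0.01953·ln(1.635×10^-4) = 0.1643 m³/s
Check: V = 0.964 m/s, Re = 4.57×10^5, f = 0.01755, h_f = 0.704 m ≈ 0.699 m ✓

Q ≈ 164 L/s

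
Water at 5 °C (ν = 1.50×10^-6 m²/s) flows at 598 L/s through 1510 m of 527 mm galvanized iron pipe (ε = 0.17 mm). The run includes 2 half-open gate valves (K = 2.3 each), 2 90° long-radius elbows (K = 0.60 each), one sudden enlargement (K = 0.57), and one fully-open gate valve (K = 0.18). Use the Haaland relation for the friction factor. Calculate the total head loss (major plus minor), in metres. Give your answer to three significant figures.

H_L ≈ 19.9 m

V = 4Q/(πD²) = 2.742 m/s; V²/2g = 0.3831 m
Re = 9.63×10^5, ε/D = 3.23×10^-4 → f = 0.01582 (Haaland)
Major: h_f = f(L/D)·V²/2g = 0.01582·2865·0.3831 = 17.37 m
Minor: ΣK = 6.55; h_m = ΣK·V²/2g = 2.509 m
Total H_L = 17.37 + 2.509 = 19.88 m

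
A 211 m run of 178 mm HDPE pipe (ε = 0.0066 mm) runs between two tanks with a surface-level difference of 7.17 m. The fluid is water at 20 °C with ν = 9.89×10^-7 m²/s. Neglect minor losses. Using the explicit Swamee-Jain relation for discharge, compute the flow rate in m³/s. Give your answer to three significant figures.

Q ≈ 0.0737 m³/s

Swamee-Jain (Type II): Q = -0.965·√(gD⁵h_f/L)·ln[ε/(3.7D) + √(3.17ν²L/(gD³h_f))]
√(gD⁵h_f/L) = √(9.81·0.178⁵·7.17/211) = 0.007718
ε/(3.7D) = 1.00×10^-5; √(3.17ν²L/(gD³h_f)) = 4.06×10^-5
Q = -0.965·0.007718·ln(5.063×10^-5) = 0.07367 m³/s
Check: V = 2.96 m/s, Re = 5.33×10^5, f = 0.01353, h_f = 7.16 m ≈ 7.17 m ✓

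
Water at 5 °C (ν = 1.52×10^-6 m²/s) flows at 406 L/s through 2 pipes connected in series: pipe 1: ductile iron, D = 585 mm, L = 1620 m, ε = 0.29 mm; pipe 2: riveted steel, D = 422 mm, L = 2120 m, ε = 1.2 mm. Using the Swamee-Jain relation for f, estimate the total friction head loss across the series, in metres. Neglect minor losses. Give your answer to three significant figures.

H ≈ 61.8 m

Pipe 1: V = 1.511 m/s, Re = 5.81×10^5, ε/D = 4.96×10^-4, f = 0.01762, h_1 = f(L/D)V²/2g = 5.675 m
Pipe 2: V = 2.903 m/s, Re = 8.06×10^5, ε/D = 0.00284, f = 0.02603, h_2 = f(L/D)V²/2g = 56.16 m
Series → Q common, losses add: H = Σh = 61.84 m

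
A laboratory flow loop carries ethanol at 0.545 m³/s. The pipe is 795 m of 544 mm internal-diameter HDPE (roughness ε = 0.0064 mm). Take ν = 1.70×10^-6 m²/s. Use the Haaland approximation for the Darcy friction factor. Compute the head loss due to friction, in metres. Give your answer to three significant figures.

h_f ≈ 5.05 m

V = 4Q/(πD²) = 4·0.545/(π·0.544²) = 2.345 m/s
Re = VD/ν = 2.345·0.544/1.70×10^-6 = 7.50×10^5 → turbulent
ε/D = 0.0064/544 = 1.18×10^-5
Haaland: f = 0.01234
h_f = f(L/D)V²/(2g) = 0.01234·(795/0.544)·2.345²/(2·9.81) = 5.055 m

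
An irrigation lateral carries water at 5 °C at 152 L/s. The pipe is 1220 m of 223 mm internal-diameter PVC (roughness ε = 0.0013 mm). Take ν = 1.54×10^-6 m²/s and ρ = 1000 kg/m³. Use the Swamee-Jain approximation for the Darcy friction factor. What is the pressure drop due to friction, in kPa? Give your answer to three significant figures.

Δp ≈ 535 kPa

V = 4Q/(πD²) = 4·0.152/(π·0.223²) = 3.892 m/s
Re = VD/ν = 3.892·0.223/1.54×10^-6 = 5.64×10^5 → turbulent
ε/D = 0.0013/223 = 5.83×10^-6
Swamee-Jain: f = 0.01292
h_f = f(L/D)V²/(2g) = 0.01292·(1220/0.223)·3.892²/(2·9.81) = 54.55 m
Δp = ρg·h_f = 1000·9.81·54.55 = 535.1 kPa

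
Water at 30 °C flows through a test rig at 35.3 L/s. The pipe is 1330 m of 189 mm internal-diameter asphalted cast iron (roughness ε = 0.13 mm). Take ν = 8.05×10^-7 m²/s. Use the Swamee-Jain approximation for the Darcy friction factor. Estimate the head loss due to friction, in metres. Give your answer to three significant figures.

V = 4Q/(πD²) = 4·0.0353/(π·0.189²) = 1.258 m/s
Re = VD/ν = 1.258·0.189/8.05×10^-7 = 2.95×10^5 → turbulent
ε/D = 0.13/189 = 6.88×10^-4
Swamee-Jain: f = 0.01935
h_f = f(L/D)V²/(2g) = 0.01935·(1330/0.189)·1.258²/(2·9.81) = 10.99 m

h_f ≈ 11.0 m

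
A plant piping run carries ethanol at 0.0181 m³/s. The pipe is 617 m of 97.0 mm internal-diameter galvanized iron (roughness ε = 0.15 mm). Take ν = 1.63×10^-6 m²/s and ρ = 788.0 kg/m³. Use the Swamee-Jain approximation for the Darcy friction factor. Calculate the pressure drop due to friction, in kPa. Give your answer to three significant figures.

V = 4Q/(πD²) = 4·0.0181/(π·0.0970²) = 2.449 m/s
Re = VD/ν = 2.449·0.0970/1.63×10^-6 = 1.46×10^5 → turbulent
ε/D = 0.15/97.0 = 0.00155
Swamee-Jain: f = 0.02350
h_f = f(L/D)V²/(2g) = 0.02350·(617/0.0970)·2.449²/(2·9.81) = 45.70 m
Δp = ρg·h_f = 788.0·9.81·45.70 = 353.3 kPa

Δp ≈ 353 kPa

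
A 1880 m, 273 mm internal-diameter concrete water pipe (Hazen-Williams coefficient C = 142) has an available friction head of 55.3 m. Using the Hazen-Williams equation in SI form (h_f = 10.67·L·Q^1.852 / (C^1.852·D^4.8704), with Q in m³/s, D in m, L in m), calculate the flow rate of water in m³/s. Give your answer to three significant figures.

Q ≈ 0.194 m³/s

Rearranging: Q = [h_f·C^1.852·D^4.8704 / (10.67·L)]^(1/1.852)
Q = [55.3·142^1.852·0.273^4.8704 / (10.67·1880)]^0.540 = 0.1938 m³/s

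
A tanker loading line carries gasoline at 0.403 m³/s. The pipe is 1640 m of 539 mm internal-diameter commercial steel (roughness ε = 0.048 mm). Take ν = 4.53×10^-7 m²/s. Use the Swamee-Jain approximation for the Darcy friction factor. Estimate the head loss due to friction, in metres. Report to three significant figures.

h_f ≈ 6.12 m

V = 4Q/(πD²) = 4·0.403/(π·0.539²) = 1.766 m/s
Re = VD/ν = 1.766·0.539/4.53×10^-7 = 2.10×10^6 → turbulent
ε/D = 0.048/539 = 8.91×10^-5
Swamee-Jain: f = 0.01265
h_f = f(L/D)V²/(2g) = 0.01265·(1640/0.539)·1.766²/(2·9.81) = 6.117 m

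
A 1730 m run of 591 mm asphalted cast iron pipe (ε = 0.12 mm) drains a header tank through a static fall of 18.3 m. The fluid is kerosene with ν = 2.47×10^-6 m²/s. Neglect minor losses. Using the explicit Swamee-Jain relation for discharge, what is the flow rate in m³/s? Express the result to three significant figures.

Swamee-Jain (Type II): Q = -0.965·√(gD⁵h_f/L)·ln[ε/(3.7D) + √(3.17ν²L/(gD³h_f))]
√(gD⁵h_f/L) = √(9.81·0.591⁵·18.3/1730) = 0.08650
ε/(3.7D) = 5.49×10^-5; √(3.17ν²L/(gD³h_f)) = 3.00×10^-5
Q = -0.965·0.08650·ln(8.492×10^-5) = 0.7824 m³/s
Check: V = 2.85 m/s, Re = 6.82×10^5, f = 0.01517, h_f = 18.4 m ≈ 18.3 m ✓

Q ≈ 0.782 m³/s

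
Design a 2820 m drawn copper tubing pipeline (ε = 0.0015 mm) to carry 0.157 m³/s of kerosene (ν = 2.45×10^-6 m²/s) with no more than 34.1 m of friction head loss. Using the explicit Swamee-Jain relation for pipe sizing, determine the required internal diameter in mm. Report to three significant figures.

D ≈ 306 mm

Swamee-Jain (Type III): D = 0.66·[ε^1.25·(LQ²/(gh_f))^4.75 + ν·Q^9.4·(L/(gh_f))^5.2]^0.04
LQ²/(gh_f) = 0.2078; L/(gh_f) = 8.430
Term 1 = ε^1.25·(…)^4.75 = 3.01×10^-11; Term 2 = ν·Q^9.4·(…)^5.2 = 4.41×10^-9
D = 0.66·(3.01×10^-11 + 4.41×10^-9)^0.04 = 0.3058 m = 306 mm
Check: V = 2.14 m/s, Re = 2.67×10^5, f = 0.01475, h_f = 31.7 m ≈ 34.1 m ✓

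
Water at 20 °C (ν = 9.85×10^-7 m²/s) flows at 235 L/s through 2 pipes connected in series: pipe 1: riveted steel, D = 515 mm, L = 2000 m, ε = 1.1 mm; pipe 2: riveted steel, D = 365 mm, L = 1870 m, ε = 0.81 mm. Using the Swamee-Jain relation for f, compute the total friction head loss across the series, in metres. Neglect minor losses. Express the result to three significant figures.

Pipe 1: V = 1.128 m/s, Re = 5.90×10^5, ε/D = 0.00214, f = 0.02423, h_1 = f(L/D)V²/2g = 6.105 m
Pipe 2: V = 2.246 m/s, Re = 8.32×10^5, ε/D = 0.00222, f = 0.02437, h_2 = f(L/D)V²/2g = 32.10 m
Series → Q common, losses add: H = Σh = 38.20 m

H ≈ 38.2 m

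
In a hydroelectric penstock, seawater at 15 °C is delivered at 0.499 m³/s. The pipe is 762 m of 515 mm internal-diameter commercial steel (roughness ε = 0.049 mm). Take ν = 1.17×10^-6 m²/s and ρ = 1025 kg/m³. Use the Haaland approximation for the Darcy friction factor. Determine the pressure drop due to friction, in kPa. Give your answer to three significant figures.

Δp ≈ 57.4 kPa

V = 4Q/(πD²) = 4·0.499/(π·0.515²) = 2.396 m/s
Re = VD/ν = 2.396·0.515/1.17×10^-6 = 1.05×10^6 → turbulent
ε/D = 0.049/515 = 9.51×10^-5
Haaland: f = 0.01320
h_f = f(L/D)V²/(2g) = 0.01320·(762/0.515)·2.396²/(2·9.81) = 5.711 m
Δp = ρg·h_f = 1025·9.81·5.711 = 57.42 kPa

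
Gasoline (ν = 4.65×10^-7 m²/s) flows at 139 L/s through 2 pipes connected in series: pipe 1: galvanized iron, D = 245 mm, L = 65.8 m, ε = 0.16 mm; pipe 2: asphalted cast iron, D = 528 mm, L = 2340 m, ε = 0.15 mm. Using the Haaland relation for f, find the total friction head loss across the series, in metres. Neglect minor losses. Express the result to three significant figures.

H ≈ 3.57 m

Pipe 1: V = 2.948 m/s, Re = 1.55×10^6, ε/D = 6.53×10^-4, f = 0.01802, h_1 = f(L/D)V²/2g = 2.144 m
Pipe 2: V = 0.6348 m/s, Re = 7.21×10^5, ε/D = 2.84×10^-4, f = 0.01569, h_2 = f(L/D)V²/2g = 1.428 m
Series → Q common, losses add: H = Σh = 3.572 m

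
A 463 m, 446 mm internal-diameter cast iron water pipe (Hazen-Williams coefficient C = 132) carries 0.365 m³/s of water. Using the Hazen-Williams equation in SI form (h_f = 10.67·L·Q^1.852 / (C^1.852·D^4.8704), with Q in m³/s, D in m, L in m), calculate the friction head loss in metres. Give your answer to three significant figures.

h_f ≈ 4.61 m

h_f = 10.67·463·0.365^1.852 / (132^1.852·0.446^4.8704) = 4.610 m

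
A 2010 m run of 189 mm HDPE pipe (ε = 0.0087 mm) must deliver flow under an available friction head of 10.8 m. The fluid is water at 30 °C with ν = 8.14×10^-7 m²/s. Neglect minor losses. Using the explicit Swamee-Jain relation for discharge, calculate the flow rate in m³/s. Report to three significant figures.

Swamee-Jain (Type II): Q = -0.965·√(gD⁵h_f/L)·ln[ε/(3.7D) + √(3.17ν²L/(gD³h_f))]
√(gD⁵h_f/L) = √(9.81·0.189⁵·10.8/2010) = 0.003565
ε/(3.7D) = 1.24×10^-5; √(3.17ν²L/(gD³h_f)) = 7.68×10^-5
Q = -0.965·0.003565·ln(8.927×10^-5) = 0.03208 m³/s
Check: V = 1.14 m/s, Re = 2.65×10^5, f = 0.01519, h_f = 10.8 m ≈ 10.8 m ✓

Q ≈ 0.0321 m³/s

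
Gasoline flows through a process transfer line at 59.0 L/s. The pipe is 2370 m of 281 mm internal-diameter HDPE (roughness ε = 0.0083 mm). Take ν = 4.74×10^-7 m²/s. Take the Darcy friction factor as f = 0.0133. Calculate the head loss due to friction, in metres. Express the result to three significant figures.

h_f ≈ 5.17 m

V = 4Q/(πD²) = 4·0.0590/(π·0.281²) = 0.9514 m/s
h_f = f(L/D)V²/(2g) = 0.01330·(2370/0.281)·0.9514²/(2·9.81) = 5.175 m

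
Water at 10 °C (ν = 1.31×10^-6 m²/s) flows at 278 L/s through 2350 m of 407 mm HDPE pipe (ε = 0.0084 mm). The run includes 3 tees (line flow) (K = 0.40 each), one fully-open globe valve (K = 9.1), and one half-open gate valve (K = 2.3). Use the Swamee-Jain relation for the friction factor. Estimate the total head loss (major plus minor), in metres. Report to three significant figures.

H_L ≈ 20.2 m

V = 4Q/(πD²) = 2.137 m/s; V²/2g = 0.2327 m
Re = 6.64×10^5, ε/D = 2.06×10^-5 → f = 0.01284 (Swamee-Jain)
Major: h_f = f(L/D)·V²/2g = 0.01284·5774·0.2327 = 17.25 m
Minor: ΣK = 12.6; h_m = ΣK·V²/2g = 2.932 m
Total H_L = 17.25 + 2.932 = 20.18 m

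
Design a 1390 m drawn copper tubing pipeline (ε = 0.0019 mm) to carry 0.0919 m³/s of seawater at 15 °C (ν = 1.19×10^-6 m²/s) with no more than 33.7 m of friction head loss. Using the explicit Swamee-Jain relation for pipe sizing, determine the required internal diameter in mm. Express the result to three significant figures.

Swamee-Jain (Type III): D = 0.66·[ε^1.25·(LQ²/(gh_f))^4.75 + ν·Q^9.4·(L/(gh_f))^5.2]^0.04
LQ²/(gh_f) = 0.03551; L/(gh_f) = 4.205
Term 1 = ε^1.25·(…)^4.75 = 9.17×10^-15; Term 2 = ν·Q^9.4·(…)^5.2 = 3.75×10^-13
D = 0.66·(9.17×10^-15 + 3.75×10^-13)^0.04 = 0.2103 m = 210 mm
Check: V = 2.64 m/s, Re = 4.67×10^5, f = 0.01339, h_f = 31.5 m ≈ 33.7 m ✓

D ≈ 210 mm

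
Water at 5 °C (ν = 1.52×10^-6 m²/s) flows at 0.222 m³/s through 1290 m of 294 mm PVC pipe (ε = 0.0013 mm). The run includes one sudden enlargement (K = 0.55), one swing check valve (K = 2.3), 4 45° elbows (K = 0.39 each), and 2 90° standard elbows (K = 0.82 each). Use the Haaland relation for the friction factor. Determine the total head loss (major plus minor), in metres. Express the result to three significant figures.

H_L ≈ 33.4 m

V = 4Q/(πD²) = 3.270 m/s; V²/2g = 0.5451 m
Re = 6.33×10^5, ε/D = 4.42×10^-6 → f = 0.01259 (Haaland)
Major: h_f = f(L/D)·V²/2g = 0.01259·4388·0.5451 = 30.10 m
Minor: ΣK = 6.05; h_m = ΣK·V²/2g = 3.298 m
Total H_L = 30.10 + 3.298 = 33.40 m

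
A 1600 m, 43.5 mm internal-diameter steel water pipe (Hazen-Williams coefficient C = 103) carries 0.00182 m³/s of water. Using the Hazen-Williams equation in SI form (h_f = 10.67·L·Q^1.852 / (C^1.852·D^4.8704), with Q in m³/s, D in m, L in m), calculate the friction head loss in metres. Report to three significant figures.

h_f ≈ 115 m

h_f = 10.67·1600·0.00182^1.852 / (103^1.852·0.0435^4.8704) = 115.2 m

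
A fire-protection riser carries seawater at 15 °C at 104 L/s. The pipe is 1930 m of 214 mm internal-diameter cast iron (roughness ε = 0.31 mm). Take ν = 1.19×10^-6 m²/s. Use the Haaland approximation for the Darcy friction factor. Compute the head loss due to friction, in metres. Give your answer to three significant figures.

V = 4Q/(πD²) = 4·0.104/(π·0.214²) = 2.891 m/s
Re = VD/ν = 2.891·0.214/1.19×10^-6 = 5.20×10^5 → turbulent
ε/D = 0.31/214 = 0.00145
Haaland: f = 0.02197
h_f = f(L/D)V²/(2g) = 0.02197·(1930/0.214)·2.891²/(2·9.81) = 84.41 m

h_f ≈ 84.4 m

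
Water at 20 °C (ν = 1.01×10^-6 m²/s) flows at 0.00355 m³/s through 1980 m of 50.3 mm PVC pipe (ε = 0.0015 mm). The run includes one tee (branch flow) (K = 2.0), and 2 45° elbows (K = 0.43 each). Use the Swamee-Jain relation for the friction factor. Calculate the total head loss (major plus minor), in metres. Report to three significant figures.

H_L ≈ 119 m

V = 4Q/(πD²) = 1.786 m/s; V²/2g = 0.1627 m
Re = 8.90×10^4, ε/D = 2.98×10^-5 → f = 0.01848 (Swamee-Jain)
Major: h_f = f(L/D)·V²/2g = 0.01848·39364·0.1627 = 118.3 m
Minor: ΣK = 2.86; h_m = ΣK·V²/2g = 0.4652 m
Total H_L = 118.3 + 0.4652 = 118.8 m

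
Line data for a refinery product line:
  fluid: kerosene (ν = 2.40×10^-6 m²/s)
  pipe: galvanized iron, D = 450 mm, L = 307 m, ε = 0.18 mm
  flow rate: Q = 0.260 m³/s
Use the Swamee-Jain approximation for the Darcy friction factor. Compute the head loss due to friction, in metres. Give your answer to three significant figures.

h_f ≈ 1.64 m

V = 4Q/(πD²) = 4·0.260/(π·0.450²) = 1.635 m/s
Re = VD/ν = 1.635·0.450/2.40×10^-6 = 3.07×10^5 → turbulent
ε/D = 0.18/450 = 4.00×10^-4
Swamee-Jain: f = 0.01770
h_f = f(L/D)V²/(2g) = 0.01770·(307/0.450)·1.635²/(2·9.81) = 1.644 m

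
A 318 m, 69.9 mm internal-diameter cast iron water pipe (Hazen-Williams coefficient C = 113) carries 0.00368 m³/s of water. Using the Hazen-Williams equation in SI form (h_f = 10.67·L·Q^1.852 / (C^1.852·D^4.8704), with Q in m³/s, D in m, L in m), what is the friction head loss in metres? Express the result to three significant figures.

h_f = 10.67·318·0.00368^1.852 / (113^1.852·0.0699^4.8704) = 7.049 m

h_f ≈ 7.05 m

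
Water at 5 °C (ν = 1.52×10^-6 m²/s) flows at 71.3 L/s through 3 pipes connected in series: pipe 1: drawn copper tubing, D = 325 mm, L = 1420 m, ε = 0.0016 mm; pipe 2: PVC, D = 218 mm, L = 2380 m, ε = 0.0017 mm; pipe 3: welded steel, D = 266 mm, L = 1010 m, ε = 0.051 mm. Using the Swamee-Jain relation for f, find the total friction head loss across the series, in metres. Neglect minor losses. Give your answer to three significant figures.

H ≈ 37.8 m

Pipe 1: V = 0.8595 m/s, Re = 1.84×10^5, ε/D = 4.92×10^-6, f = 0.01583, h_1 = f(L/D)V²/2g = 2.605 m
Pipe 2: V = 1.910 m/s, Re = 2.74×10^5, ε/D = 7.80×10^-6, f = 0.01471, h_2 = f(L/D)V²/2g = 29.87 m
Pipe 3: V = 1.283 m/s, Re = 2.25×10^5, ε/D = 1.92×10^-4, f = 0.01682, h_3 = f(L/D)V²/2g = 5.358 m
Series → Q common, losses add: H = Σh = 37.83 m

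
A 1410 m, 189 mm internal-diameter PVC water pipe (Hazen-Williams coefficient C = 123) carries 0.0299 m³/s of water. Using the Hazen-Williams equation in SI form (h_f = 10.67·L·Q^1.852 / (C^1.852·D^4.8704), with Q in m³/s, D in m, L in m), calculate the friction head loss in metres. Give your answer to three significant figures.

h_f = 10.67·1410·0.0299^1.852 / (123^1.852·0.189^4.8704) = 10.18 m

h_f ≈ 10.2 m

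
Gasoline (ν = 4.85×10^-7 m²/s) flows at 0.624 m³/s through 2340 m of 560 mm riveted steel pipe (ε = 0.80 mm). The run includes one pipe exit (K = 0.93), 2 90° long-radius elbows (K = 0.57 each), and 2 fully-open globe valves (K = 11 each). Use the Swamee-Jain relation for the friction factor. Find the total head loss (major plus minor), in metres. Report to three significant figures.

H_L ≈ 37.4 m

V = 4Q/(πD²) = 2.533 m/s; V²/2g = 0.3271 m
Re = 2.93×10^6, ε/D = 0.00143 → f = 0.02158 (Swamee-Jain)
Major: h_f = f(L/D)·V²/2g = 0.02158·4179·0.3271 = 29.50 m
Minor: ΣK = 24.1; h_m = ΣK·V²/2g = 7.874 m
Total H_L = 29.50 + 7.874 = 37.37 m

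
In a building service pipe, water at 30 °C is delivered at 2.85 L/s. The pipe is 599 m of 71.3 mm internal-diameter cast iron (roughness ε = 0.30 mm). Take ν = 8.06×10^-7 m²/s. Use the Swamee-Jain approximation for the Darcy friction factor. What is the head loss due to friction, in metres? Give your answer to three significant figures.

h_f ≈ 6.71 m

V = 4Q/(πD²) = 4·0.00285/(π·0.0713²) = 0.7138 m/s
Re = VD/ν = 0.7138·0.0713/8.06×10^-7 = 6.31×10^4 → turbulent
ε/D = 0.30/71.3 = 0.00421
Swamee-Jain: f = 0.03077
h_f = f(L/D)V²/(2g) = 0.03077·(599/0.0713)·0.7138²/(2·9.81) = 6.714 m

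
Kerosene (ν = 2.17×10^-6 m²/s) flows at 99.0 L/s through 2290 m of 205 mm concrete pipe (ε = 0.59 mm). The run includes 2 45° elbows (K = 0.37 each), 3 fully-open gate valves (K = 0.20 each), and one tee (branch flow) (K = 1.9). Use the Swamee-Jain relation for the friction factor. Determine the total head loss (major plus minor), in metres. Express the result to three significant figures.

V = 4Q/(πD²) = 2.999 m/s; V²/2g = 0.4585 m
Re = 2.83×10^5, ε/D = 0.00288 → f = 0.02651 (Swamee-Jain)
Major: h_f = f(L/D)·V²/2g = 0.02651·11171·0.4585 = 135.8 m
Minor: ΣK = 3.24; h_m = ΣK·V²/2g = 1.486 m
Total H_L = 135.8 + 1.486 = 137.3 m

H_L ≈ 137 m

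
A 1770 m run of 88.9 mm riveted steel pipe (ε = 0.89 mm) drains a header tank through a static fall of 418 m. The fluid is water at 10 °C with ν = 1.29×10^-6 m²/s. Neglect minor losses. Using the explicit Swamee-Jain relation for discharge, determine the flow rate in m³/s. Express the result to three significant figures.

Swamee-Jain (Type II): Q = -0.965·√(gD⁵h_f/L)·ln[ε/(3.7D) + √(3.17ν²L/(gD³h_f))]
√(gD⁵h_f/L) = √(9.81·0.0889⁵·418/1770) = 0.003587
ε/(3.7D) = 0.00271; √(3.17ν²L/(gD³h_f)) = 5.69×10^-5
Q = -0.965·0.003587·ln(0.002763) = 0.02039 m³/s
Check: V = 3.29 m/s, Re = 2.26×10^5, f = 0.03833, h_f = 420 m ≈ 418 m ✓

Q ≈ 0.0204 m³/s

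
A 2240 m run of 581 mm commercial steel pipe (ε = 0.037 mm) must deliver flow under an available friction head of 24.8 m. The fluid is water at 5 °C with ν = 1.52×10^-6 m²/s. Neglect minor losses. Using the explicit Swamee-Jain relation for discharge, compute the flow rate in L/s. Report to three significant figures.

Swamee-Jain (Type II): Q = -0.965·√(gD⁵h_f/L)·ln[ε/(3.7D) + √(3.17ν²L/(gD³h_f))]
√(gD⁵h_f/L) = √(9.81·0.581⁵·24.8/2240) = 0.08480
ε/(3.7D) = 1.72×10^-5; √(3.17ν²L/(gD³h_f)) = 1.85×10^-5
Q = -0.965·0.08480·ln(3.575×10^-5) = 0.8378 m³/s
Check: V = 3.16 m/s, Re = 1.21×10^6, f = 0.01269, h_f = 24.9 m ≈ 24.8 m ✓

Q ≈ 838 L/s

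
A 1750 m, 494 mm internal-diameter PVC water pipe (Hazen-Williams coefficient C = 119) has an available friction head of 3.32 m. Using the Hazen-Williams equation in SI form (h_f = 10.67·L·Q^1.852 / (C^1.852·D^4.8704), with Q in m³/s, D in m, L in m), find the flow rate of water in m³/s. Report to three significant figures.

Rearranging: Q = [h_f·C^1.852·D^4.8704 / (10.67·L)]^(1/1.852)
Q = [3.32·119^1.852·0.494^4.8704 / (10.67·1750)]^0.540 = 0.1759 m³/s

Q ≈ 0.176 m³/s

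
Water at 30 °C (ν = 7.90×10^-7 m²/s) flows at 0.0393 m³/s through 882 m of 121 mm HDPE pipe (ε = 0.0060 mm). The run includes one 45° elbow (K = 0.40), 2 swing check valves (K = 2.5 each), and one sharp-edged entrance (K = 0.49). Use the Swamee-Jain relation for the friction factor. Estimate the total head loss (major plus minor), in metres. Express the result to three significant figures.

H_L ≈ 63.1 m

V = 4Q/(πD²) = 3.418 m/s; V²/2g = 0.5953 m
Re = 5.23×10^5, ε/D = 4.96×10^-5 → f = 0.01374 (Swamee-Jain)
Major: h_f = f(L/D)·V²/2g = 0.01374·7289·0.5953 = 59.64 m
Minor: ΣK = 5.89; h_m = ΣK·V²/2g = 3.507 m
Total H_L = 59.64 + 3.507 = 63.15 m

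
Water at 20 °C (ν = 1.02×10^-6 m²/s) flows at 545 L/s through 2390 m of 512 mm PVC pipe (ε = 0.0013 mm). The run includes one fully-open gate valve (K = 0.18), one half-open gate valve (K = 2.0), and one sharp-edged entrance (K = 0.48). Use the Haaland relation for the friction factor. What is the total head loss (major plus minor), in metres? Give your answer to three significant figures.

V = 4Q/(πD²) = 2.647 m/s; V²/2g = 0.3571 m
Re = 1.33×10^6, ε/D = 2.54×10^-6 → f = 0.01110 (Haaland)
Major: h_f = f(L/D)·V²/2g = 0.01110·4668·0.3571 = 18.51 m
Minor: ΣK = 2.66; h_m = ΣK·V²/2g = 0.9500 m
Total H_L = 18.51 + 0.9500 = 19.46 m

H_L ≈ 19.5 m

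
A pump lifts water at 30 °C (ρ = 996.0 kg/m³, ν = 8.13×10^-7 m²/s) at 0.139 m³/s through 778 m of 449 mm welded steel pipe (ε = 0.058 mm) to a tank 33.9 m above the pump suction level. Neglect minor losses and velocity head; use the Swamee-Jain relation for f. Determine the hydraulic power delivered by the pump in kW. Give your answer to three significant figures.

P_hyd ≈ 47.4 kW

V = 4Q/(πD²) = 0.8779 m/s; Re = 4.85×10^5; ε/D = 1.29×10^-4; f = 0.01485
h_f = f(L/D)V²/2g = 1.010 m
Total head H = z + h_f = 33.9 + 1.010 = 34.91 m
P_hyd = ρgQH = 996.0·9.81·0.139·34.91 = 47.41 kW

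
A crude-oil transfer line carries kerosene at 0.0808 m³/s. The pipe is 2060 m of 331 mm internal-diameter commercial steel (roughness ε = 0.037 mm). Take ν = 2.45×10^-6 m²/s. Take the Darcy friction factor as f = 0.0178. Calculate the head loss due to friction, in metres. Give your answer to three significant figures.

V = 4Q/(πD²) = 4·0.0808/(π·0.331²) = 0.9390 m/s
h_f = f(L/D)V²/(2g) = 0.01780·(2060/0.331)·0.9390²/(2·9.81) = 4.978 m

h_f ≈ 4.98 m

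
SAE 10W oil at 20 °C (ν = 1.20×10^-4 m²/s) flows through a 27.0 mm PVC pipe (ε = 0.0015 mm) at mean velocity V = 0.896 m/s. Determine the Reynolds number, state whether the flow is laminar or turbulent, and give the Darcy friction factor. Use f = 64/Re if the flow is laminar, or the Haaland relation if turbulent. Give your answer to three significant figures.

Re ≈ 202; laminar; f = 64/Re ≈ 0.317

Re = VD/ν = 0.8960·0.0270/1.20×10^-4 = 202
Re < 2300 → laminar → f = 64/Re = 0.3175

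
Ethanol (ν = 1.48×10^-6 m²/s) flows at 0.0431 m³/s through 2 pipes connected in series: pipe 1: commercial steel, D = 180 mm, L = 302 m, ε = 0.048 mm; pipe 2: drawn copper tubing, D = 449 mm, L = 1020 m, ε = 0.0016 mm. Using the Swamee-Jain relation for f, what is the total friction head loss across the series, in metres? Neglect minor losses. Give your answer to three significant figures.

H ≈ 4.46 m

Pipe 1: V = 1.694 m/s, Re = 2.06×10^5, ε/D = 2.67×10^-4, f = 0.01752, h_1 = f(L/D)V²/2g = 4.297 m
Pipe 2: V = 0.2722 m/s, Re = 8.26×10^4, ε/D = 3.56×10^-6, f = 0.01862, h_2 = f(L/D)V²/2g = 0.1597 m
Series → Q common, losses add: H = Σh = 4.457 m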